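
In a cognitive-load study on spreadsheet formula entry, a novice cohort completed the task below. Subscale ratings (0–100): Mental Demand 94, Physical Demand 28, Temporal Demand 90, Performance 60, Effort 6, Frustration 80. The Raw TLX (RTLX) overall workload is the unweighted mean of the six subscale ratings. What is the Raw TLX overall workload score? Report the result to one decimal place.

Sum of ratings = 94 + 28 + 90 + 60 + 6 + 80 = 358.
RTLX = 358 / 6 = 59.6667 ≈ 59.7.

59.7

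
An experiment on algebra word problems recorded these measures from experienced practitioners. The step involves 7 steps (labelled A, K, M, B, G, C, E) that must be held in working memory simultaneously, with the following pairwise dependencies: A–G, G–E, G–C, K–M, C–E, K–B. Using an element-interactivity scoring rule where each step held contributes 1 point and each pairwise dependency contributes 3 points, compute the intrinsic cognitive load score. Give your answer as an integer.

Count of steps held simultaneously: 7.
Count of pairwise dependencies listed: 6.
Element contribution: 7 × 1 = 7.
Interaction contribution: 6 × 3 = 18.
Intrinsic load = 7 + 18 = 25.

25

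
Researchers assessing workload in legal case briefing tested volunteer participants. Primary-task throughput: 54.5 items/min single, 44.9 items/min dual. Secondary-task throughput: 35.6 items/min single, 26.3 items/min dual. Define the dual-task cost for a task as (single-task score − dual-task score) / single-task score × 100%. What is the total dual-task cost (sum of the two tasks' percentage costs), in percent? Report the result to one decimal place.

43.7

Primary cost = (54.5 − 44.9) / 54.5 × 100% = 17.6147%.
Secondary cost = (35.6 − 26.3) / 35.6 × 100% = 26.1236%.
Total = 17.6147% + 26.1236% = 43.7383% ≈ 43.7%.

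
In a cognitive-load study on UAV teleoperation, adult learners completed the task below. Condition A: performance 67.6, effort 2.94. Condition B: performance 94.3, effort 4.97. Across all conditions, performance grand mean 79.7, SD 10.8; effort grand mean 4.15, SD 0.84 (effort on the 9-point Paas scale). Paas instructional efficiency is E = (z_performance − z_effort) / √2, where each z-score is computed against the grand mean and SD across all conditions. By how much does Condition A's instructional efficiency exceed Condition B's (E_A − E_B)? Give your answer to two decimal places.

Condition A: z_P = (67.6 − 79.7)/10.8 = -1.1204; z_E = (2.94 − 4.15)/0.84 = -1.4405; E_A = (-1.1204 − (-1.4405))/√2 = 0.2263.
Condition B: z_P = (94.3 − 79.7)/10.8 = 1.3519; z_E = (4.97 − 4.15)/0.84 = 0.9762; E_B = (1.3519 − 0.9762)/√2 = 0.2657.
E_A − E_B = 0.2263 − 0.2657 = -0.0394 ≈ -0.04.

-0.04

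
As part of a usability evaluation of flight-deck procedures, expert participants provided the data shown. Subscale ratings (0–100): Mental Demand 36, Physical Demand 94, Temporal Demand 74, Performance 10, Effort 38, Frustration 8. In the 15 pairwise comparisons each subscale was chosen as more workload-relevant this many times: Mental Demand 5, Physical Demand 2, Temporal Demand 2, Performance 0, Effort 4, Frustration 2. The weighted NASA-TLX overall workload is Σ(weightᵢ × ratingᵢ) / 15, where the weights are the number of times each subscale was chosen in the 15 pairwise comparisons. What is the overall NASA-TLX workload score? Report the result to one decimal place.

The tallies are the weights (they sum to 15).
Weighted sum = 5·36 + 2·94 + 2·74 + 0·10 + 4·38 + 2·8
            = 180 + 188 + 148 + 0 + 152 + 16 = 684.
Overall workload = 684 / 15 = 45.6000 ≈ 45.6.

45.6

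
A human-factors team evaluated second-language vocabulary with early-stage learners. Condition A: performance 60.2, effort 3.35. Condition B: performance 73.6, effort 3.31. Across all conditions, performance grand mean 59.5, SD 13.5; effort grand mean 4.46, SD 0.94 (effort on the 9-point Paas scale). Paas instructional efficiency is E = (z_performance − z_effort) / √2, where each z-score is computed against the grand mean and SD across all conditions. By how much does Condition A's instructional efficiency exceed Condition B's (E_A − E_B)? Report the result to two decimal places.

-0.73

Condition A: z_P = (60.2 − 59.5)/13.5 = 0.0519; z_E = (3.35 − 4.46)/0.94 = -1.1809; E_A = (0.0519 − (-1.1809))/√2 = 0.8717.
Condition B: z_P = (73.6 − 59.5)/13.5 = 1.0444; z_E = (3.31 − 4.46)/0.94 = -1.2234; E_B = (1.0444 − (-1.2234))/√2 = 1.6036.
E_A − E_B = 0.8717 − 1.6036 = -0.7319 ≈ -0.73.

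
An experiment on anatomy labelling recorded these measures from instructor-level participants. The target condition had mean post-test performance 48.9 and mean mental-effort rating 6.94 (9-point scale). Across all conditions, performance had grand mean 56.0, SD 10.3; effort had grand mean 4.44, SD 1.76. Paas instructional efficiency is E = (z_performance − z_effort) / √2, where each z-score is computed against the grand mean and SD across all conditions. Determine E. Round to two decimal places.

z_performance = (48.9 − 56.0) / 10.3 = -7.1000 / 10.3 = -0.6893.
z_effort = (6.94 − 4.44) / 1.76 = 2.5000 / 1.76 = 1.4205.
z_P − z_E = -0.6893 − 1.4205 = -2.1098.
E = -2.1098 / √2 = -2.1098 / 1.41421 = -1.4919 ≈ -1.49.

-1.49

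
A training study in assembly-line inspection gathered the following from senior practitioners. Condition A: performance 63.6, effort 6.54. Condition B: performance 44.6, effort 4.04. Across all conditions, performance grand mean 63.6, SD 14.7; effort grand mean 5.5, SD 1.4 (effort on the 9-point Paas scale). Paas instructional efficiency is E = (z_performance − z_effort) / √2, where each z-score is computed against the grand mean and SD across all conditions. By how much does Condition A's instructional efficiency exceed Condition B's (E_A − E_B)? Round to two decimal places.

-0.35

Condition A: z_P = (63.6 − 63.6)/14.7 = 0.0000; z_E = (6.54 − 5.5)/1.4 = 0.7429; E_A = (0.0000 − 0.7429)/√2 = -0.5253.
Condition B: z_P = (44.6 − 63.6)/14.7 = -1.2925; z_E = (4.04 − 5.5)/1.4 = -1.0429; E_B = (-1.2925 − (-1.0429))/√2 = -0.1765.
E_A − E_B = -0.5253 − (-0.1765) = -0.3488 ≈ -0.35.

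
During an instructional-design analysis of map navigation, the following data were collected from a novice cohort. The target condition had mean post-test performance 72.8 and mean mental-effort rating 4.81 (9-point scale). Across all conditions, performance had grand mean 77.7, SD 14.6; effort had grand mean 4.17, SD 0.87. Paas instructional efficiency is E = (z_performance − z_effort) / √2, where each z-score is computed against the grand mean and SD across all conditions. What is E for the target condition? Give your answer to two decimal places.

z_performance = (72.8 − 77.7) / 14.6 = -4.9000 / 14.6 = -0.3356.
z_effort = (4.81 − 4.17) / 0.87 = 0.6400 / 0.87 = 0.7356.
z_P − z_E = -0.3356 − 0.7356 = -1.0712.
E = -1.0712 / √2 = -1.0712 / 1.41421 = -0.7575 ≈ -0.76.

-0.76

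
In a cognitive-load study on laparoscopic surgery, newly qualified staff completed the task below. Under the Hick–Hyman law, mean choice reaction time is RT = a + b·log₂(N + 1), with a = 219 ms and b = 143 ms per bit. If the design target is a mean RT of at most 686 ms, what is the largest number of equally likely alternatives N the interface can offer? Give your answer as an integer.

8

Set 219 + 143·log₂(N + 1) ≤ 686.
log₂(N + 1) ≤ (686 − 219) / 143 = 3.2657.
N + 1 ≤ 2^3.2657 = 9.6178.
N ≤ 8.6178, so the largest integer N is 8.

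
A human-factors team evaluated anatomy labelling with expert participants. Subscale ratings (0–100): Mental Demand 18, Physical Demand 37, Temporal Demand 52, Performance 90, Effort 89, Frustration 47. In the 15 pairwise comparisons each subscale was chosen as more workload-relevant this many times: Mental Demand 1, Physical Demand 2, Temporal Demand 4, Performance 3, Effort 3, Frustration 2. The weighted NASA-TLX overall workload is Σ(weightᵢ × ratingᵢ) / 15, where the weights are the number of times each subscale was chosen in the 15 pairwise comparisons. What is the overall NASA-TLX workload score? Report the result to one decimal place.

The tallies are the weights (they sum to 15).
Weighted sum = 1·18 + 2·37 + 4·52 + 3·90 + 3·89 + 2·47
            = 18 + 74 + 208 + 270 + 267 + 94 = 931.
Overall workload = 931 / 15 = 62.0667 ≈ 62.1.

62.1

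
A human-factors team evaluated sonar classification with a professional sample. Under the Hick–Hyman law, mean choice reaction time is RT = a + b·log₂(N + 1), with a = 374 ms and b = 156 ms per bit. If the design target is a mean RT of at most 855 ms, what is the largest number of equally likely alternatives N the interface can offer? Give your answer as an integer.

7

Set 374 + 156·log₂(N + 1) ≤ 855.
log₂(N + 1) ≤ (855 − 374) / 156 = 3.0833.
N + 1 ≤ 2^3.0833 = 8.4755.
N ≤ 7.4755, so the largest integer N is 7.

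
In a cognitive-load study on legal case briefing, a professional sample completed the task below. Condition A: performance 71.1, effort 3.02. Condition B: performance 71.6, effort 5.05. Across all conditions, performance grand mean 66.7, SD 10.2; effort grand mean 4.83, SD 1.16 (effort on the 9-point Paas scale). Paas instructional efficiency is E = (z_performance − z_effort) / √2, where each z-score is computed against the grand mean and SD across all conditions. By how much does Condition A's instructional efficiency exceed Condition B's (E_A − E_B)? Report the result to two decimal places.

Condition A: z_P = (71.1 − 66.7)/10.2 = 0.4314; z_E = (3.02 − 4.83)/1.16 = -1.5603; E_A = (0.4314 − (-1.5603))/√2 = 1.4083.
Condition B: z_P = (71.6 − 66.7)/10.2 = 0.4804; z_E = (5.05 − 4.83)/1.16 = 0.1897; E_B = (0.4804 − 0.1897)/√2 = 0.2056.
E_A − E_B = 1.4083 − 0.2056 = 1.2027 ≈ 1.20.

1.20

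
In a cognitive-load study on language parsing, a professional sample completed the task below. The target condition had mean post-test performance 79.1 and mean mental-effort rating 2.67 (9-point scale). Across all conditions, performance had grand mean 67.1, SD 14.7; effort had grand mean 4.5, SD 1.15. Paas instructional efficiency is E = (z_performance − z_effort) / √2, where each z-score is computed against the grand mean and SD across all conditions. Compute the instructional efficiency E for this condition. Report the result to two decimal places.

z_performance = (79.1 − 67.1) / 14.7 = 12.0000 / 14.7 = 0.8163.
z_effort = (2.67 − 4.5) / 1.15 = -1.8300 / 1.15 = -1.5913.
z_P − z_E = 0.8163 − (-1.5913) = 2.4076.
E = 2.4076 / √2 = 2.4076 / 1.41421 = 1.7024 ≈ 1.70.

1.70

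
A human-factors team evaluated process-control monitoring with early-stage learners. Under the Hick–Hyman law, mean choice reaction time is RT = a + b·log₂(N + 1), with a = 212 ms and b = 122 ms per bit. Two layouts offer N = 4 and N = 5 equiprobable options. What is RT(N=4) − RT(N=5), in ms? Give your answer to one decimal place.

RT(4) = 212 + 122·log₂(5) = 212 + 122·2.3219 = 495.2718 ms.
RT(5) = 212 + 122·log₂(6) = 212 + 122·2.5850 = 527.3700 ms.
Difference = 495.2718 − 527.3700 = -32.0982 ≈ -32.1 ms.

-32.1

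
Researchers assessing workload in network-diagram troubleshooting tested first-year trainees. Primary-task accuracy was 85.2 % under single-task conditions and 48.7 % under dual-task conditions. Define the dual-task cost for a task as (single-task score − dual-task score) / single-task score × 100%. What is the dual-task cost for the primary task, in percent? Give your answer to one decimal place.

Cost = (85.2 − 48.7) / 85.2 × 100%
     = 36.5000 / 85.2 × 100% = 42.8404%.
≈ 42.8%.

42.8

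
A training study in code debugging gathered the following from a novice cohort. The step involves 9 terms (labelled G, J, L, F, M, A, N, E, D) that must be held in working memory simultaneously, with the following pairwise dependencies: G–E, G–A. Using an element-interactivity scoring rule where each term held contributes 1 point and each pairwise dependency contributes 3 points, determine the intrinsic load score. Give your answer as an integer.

Count of terms held simultaneously: 9.
Count of pairwise dependencies listed: 2.
Element contribution: 9 × 1 = 9.
Interaction contribution: 2 × 3 = 6.
Intrinsic load = 9 + 6 = 15.

15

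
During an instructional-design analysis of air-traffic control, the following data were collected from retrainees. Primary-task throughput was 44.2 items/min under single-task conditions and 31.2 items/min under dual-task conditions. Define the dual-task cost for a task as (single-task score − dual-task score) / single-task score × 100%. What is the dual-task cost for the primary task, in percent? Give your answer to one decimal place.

Cost = (44.2 − 31.2) / 44.2 × 100%
     = 13.0000 / 44.2 × 100% = 29.4118%.
≈ 29.4%.

29.4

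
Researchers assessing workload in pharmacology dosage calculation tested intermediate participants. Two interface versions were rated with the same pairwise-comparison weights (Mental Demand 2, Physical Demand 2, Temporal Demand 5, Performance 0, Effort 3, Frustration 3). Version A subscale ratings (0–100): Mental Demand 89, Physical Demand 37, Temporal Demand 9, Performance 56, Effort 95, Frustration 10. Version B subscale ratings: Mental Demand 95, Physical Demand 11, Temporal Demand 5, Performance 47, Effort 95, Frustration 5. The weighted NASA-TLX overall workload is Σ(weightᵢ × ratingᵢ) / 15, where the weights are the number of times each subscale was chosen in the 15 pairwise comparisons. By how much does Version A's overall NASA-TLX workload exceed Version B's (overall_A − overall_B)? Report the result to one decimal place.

5.0

Version A weighted sum = 2·89 + 2·37 + 5·9 + 0·56 + 3·95 + 3·10 = 178 + 74 + 45 + 0 + 285 + 30 = 612; overall_A = 612/15 = 40.8000.
Version B weighted sum = 2·95 + 2·11 + 5·5 + 0·47 + 3·95 + 3·5 = 190 + 22 + 25 + 0 + 285 + 15 = 537; overall_B = 537/15 = 35.8000.
Difference = 40.8000 − 35.8000 = 5.0000 ≈ 5.0.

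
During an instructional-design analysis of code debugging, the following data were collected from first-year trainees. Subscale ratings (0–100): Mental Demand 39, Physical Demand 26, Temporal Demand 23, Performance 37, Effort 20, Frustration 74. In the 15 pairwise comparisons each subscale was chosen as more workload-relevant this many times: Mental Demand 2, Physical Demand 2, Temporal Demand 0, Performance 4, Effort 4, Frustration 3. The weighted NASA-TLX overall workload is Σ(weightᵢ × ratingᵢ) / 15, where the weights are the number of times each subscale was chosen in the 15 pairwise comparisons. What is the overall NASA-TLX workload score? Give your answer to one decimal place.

38.7

The tallies are the weights (they sum to 15).
Weighted sum = 2·39 + 2·26 + 0·23 + 4·37 + 4·20 + 3·74
            = 78 + 52 + 0 + 148 + 80 + 222 = 580.
Overall workload = 580 / 15 = 38.6667 ≈ 38.7.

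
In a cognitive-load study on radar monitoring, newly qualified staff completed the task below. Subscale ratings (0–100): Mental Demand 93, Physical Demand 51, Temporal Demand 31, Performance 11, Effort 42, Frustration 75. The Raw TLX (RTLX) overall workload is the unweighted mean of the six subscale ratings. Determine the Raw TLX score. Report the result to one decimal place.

50.5

Sum of ratings = 93 + 51 + 31 + 11 + 42 + 75 = 303.
RTLX = 303 / 6 = 50.5000 ≈ 50.5.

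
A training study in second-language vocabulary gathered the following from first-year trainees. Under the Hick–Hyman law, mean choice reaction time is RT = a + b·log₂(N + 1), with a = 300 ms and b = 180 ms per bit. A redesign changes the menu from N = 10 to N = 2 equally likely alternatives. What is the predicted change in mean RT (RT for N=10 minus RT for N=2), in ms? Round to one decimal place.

RT(10) = 300 + 180·log₂(11) = 300 + 180·3.4594 = 922.6920 ms.
RT(2) = 300 + 180·log₂(3) = 300 + 180·1.5850 = 585.3000 ms.
Difference = 922.6920 − 585.3000 = 337.3920 ≈ 337.4 ms.

337.4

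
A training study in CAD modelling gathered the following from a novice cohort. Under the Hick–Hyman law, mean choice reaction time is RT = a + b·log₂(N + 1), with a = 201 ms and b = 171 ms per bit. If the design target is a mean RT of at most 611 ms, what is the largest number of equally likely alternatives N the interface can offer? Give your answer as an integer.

Set 201 + 171·log₂(N + 1) ≤ 611.
log₂(N + 1) ≤ (611 − 201) / 171 = 2.3977.
N + 1 ≤ 2^2.3977 = 5.2696.
N ≤ 4.2696, so the largest integer N is 4.

4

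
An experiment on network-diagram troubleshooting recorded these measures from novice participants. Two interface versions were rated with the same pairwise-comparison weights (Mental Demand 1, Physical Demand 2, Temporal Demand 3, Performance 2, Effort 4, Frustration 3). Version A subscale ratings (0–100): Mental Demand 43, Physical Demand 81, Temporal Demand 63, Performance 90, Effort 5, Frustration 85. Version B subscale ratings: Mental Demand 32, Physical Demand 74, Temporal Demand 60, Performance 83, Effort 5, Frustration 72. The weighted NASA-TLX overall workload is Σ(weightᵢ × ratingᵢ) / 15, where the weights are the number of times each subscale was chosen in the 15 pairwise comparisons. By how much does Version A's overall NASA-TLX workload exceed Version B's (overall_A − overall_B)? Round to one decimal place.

5.8

Version A weighted sum = 1·43 + 2·81 + 3·63 + 2·90 + 4·5 + 3·85 = 43 + 162 + 189 + 180 + 20 + 255 = 849; overall_A = 849/15 = 56.6000.
Version B weighted sum = 1·32 + 2·74 + 3·60 + 2·83 + 4·5 + 3·72 = 32 + 148 + 180 + 166 + 20 + 216 = 762; overall_B = 762/15 = 50.8000.
Difference = 56.6000 − 50.8000 = 5.8000 ≈ 5.8.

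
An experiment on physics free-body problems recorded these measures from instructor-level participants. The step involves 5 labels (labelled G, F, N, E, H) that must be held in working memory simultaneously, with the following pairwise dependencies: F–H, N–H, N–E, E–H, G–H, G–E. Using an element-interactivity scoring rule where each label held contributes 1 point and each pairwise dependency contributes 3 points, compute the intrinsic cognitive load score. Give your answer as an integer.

23

Count of labels held simultaneously: 5.
Count of pairwise dependencies listed: 6.
Element contribution: 5 × 1 = 5.
Interaction contribution: 6 × 3 = 18.
Intrinsic load = 5 + 18 = 23.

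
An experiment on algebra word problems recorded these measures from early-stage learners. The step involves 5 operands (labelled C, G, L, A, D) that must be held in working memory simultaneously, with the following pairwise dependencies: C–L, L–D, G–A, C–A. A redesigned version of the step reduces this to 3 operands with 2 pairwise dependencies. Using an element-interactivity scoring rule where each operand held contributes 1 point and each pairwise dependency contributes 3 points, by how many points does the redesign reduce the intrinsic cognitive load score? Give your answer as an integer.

Original: 5 × 1 + 4 × 3 = 5 + 12 = 17.
Redesigned: 3 × 1 + 2 × 3 = 3 + 6 = 9.
Reduction = 17 − 9 = 8.

8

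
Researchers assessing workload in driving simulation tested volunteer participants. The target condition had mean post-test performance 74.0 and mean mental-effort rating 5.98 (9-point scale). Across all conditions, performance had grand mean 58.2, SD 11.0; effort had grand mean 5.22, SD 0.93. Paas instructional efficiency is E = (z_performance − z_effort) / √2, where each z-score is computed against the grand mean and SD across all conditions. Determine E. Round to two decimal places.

0.44

z_performance = (74.0 − 58.2) / 11.0 = 15.8000 / 11.0 = 1.4364.
z_effort = (5.98 − 5.22) / 0.93 = 0.7600 / 0.93 = 0.8172.
z_P − z_E = 1.4364 − 0.8172 = 0.6192.
E = 0.6192 / √2 = 0.6192 / 1.41421 = 0.4378 ≈ 0.44.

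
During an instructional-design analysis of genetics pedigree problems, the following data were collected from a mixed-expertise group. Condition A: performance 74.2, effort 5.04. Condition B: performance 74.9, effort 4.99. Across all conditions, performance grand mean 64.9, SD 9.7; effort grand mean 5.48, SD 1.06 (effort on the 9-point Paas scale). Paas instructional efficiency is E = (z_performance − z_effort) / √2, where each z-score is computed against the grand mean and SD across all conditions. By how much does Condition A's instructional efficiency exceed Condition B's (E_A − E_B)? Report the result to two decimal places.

-0.08

Condition A: z_P = (74.2 − 64.9)/9.7 = 0.9588; z_E = (5.04 − 5.48)/1.06 = -0.4151; E_A = (0.9588 − (-0.4151))/√2 = 0.9715.
Condition B: z_P = (74.9 − 64.9)/9.7 = 1.0309; z_E = (4.99 − 5.48)/1.06 = -0.4623; E_B = (1.0309 − (-0.4623))/√2 = 1.0559.
E_A − E_B = 0.9715 − 1.0559 = -0.0844 ≈ -0.08.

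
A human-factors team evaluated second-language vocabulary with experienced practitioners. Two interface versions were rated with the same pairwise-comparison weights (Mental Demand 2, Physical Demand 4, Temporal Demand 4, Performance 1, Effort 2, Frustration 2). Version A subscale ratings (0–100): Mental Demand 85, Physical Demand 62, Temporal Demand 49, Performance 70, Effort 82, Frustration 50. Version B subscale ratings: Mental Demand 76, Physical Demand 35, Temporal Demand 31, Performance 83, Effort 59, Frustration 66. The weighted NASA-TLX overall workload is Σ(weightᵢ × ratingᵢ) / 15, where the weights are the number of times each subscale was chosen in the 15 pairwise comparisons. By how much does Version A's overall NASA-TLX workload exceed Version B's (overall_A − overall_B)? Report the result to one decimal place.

Version A weighted sum = 2·85 + 4·62 + 4·49 + 1·70 + 2·82 + 2·50 = 170 + 248 + 196 + 70 + 164 + 100 = 948; overall_A = 948/15 = 63.2000.
Version B weighted sum = 2·76 + 4·35 + 4·31 + 1·83 + 2·59 + 2·66 = 152 + 140 + 124 + 83 + 118 + 132 = 749; overall_B = 749/15 = 49.9333.
Difference = 63.2000 − 49.9333 = 13.2667 ≈ 13.3.

13.3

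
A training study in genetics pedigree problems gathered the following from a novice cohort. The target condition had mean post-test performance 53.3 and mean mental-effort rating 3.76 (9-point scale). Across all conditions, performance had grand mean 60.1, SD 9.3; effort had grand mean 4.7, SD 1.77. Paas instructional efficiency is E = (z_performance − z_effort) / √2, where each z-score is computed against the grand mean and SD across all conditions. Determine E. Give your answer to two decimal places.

-0.14

z_performance = (53.3 − 60.1) / 9.3 = -6.8000 / 9.3 = -0.7312.
z_effort = (3.76 − 4.7) / 1.77 = -0.9400 / 1.77 = -0.5311.
z_P − z_E = -0.7312 − (-0.5311) = -0.2001.
E = -0.2001 / √2 = -0.2001 / 1.41421 = -0.1415 ≈ -0.14.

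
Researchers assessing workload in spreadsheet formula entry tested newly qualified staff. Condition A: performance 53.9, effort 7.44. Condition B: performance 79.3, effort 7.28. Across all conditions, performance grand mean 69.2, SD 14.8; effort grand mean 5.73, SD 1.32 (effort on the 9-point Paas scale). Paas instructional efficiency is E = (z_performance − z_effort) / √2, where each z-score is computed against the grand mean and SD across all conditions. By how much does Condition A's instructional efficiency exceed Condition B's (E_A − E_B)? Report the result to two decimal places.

-1.30

Condition A: z_P = (53.9 − 69.2)/14.8 = -1.0338; z_E = (7.44 − 5.73)/1.32 = 1.2955; E_A = (-1.0338 − 1.2955)/√2 = -1.6471.
Condition B: z_P = (79.3 − 69.2)/14.8 = 0.6824; z_E = (7.28 − 5.73)/1.32 = 1.1742; E_B = (0.6824 − 1.1742)/√2 = -0.3478.
E_A − E_B = -1.6471 − (-0.3478) = -1.2993 ≈ -1.30.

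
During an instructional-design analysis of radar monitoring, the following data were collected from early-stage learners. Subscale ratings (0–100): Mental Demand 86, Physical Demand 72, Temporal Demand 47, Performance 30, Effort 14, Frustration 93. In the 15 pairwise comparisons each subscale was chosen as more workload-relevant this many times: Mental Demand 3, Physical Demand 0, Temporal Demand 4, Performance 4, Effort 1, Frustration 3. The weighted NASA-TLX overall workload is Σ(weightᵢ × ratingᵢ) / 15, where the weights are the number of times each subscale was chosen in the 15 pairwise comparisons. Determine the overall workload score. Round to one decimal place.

57.3

The tallies are the weights (they sum to 15).
Weighted sum = 3·86 + 0·72 + 4·47 + 4·30 + 1·14 + 3·93
            = 258 + 0 + 188 + 120 + 14 + 279 = 859.
Overall workload = 859 / 15 = 57.2667 ≈ 57.3.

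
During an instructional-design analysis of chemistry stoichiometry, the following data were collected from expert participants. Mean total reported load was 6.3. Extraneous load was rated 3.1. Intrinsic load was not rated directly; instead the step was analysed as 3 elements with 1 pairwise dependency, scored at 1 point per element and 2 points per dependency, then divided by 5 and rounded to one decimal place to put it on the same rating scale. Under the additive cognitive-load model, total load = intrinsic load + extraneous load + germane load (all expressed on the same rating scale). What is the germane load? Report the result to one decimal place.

Intrinsic (element-interactivity): (3 × 1 + 1 × 2) / 5 = 5 / 5 = 1.0000 → 1.0.
germane load = total − intrinsic − extraneous
             = 6.3 − 1.0 − 3.1 = 2.2.

2.2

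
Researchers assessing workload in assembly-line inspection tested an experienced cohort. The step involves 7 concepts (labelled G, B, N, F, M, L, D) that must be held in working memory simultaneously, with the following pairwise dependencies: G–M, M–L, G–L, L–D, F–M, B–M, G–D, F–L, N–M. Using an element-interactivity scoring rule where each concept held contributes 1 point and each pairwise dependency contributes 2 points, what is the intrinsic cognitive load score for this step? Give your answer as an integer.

Count of concepts held simultaneously: 7.
Count of pairwise dependencies listed: 9.
Element contribution: 7 × 1 = 7.
Interaction contribution: 9 × 2 = 18.
Intrinsic load = 7 + 18 = 25.

25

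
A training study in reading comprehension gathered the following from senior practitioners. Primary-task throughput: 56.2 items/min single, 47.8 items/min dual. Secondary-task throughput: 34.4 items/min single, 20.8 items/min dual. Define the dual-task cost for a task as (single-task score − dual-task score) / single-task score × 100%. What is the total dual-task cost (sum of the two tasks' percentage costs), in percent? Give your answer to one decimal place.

Primary cost = (56.2 − 47.8) / 56.2 × 100% = 14.9466%.
Secondary cost = (34.4 − 20.8) / 34.4 × 100% = 39.5349%.
Total = 14.9466% + 39.5349% = 54.4815% ≈ 54.5%.

54.5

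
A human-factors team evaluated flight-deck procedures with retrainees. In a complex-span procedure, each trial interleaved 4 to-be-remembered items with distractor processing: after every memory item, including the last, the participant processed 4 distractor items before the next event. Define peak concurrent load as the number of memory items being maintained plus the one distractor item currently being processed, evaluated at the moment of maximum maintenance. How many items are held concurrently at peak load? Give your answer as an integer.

5

Maintenance is greatest during the distractor(s) after memory item 4: all 4 memory items are being held.
One distractor item is concurrently being processed.
Peak concurrent load = 4 + 1 = 5 items.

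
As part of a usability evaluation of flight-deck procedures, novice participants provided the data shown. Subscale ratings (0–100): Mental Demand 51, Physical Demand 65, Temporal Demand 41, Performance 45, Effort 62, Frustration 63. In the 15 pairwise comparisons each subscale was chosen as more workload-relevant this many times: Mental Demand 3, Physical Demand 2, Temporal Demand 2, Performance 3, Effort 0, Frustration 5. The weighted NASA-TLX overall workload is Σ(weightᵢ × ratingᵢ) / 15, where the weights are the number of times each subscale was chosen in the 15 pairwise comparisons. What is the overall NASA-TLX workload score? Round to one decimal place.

The tallies are the weights (they sum to 15).
Weighted sum = 3·51 + 2·65 + 2·41 + 3·45 + 0·62 + 5·63
            = 153 + 130 + 82 + 135 + 0 + 315 = 815.
Overall workload = 815 / 15 = 54.3333 ≈ 54.3.

54.3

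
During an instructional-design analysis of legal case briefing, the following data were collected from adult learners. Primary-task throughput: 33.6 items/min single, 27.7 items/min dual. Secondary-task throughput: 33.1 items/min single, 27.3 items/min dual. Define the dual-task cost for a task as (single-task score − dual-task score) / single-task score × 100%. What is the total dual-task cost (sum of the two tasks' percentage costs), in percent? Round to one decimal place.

Primary cost = (33.6 − 27.7) / 33.6 × 100% = 17.5595%.
Secondary cost = (33.1 − 27.3) / 33.1 × 100% = 17.5227%.
Total = 17.5595% + 17.5227% = 35.0822% ≈ 35.1%.

35.1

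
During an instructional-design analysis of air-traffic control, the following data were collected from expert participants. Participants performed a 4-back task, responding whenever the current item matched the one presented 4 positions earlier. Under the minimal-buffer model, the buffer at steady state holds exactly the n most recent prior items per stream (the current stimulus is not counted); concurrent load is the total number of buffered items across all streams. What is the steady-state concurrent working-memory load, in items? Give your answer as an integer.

4

The buffer holds the 4 most recent prior items.
Steady-state concurrent load = 4 items.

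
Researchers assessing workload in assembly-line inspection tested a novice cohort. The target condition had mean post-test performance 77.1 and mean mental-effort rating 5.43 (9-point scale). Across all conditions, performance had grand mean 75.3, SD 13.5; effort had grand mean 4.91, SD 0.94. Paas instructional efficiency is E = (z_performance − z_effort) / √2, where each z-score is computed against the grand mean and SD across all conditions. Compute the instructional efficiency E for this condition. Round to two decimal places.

z_performance = (77.1 − 75.3) / 13.5 = 1.8000 / 13.5 = 0.1333.
z_effort = (5.43 − 4.91) / 0.94 = 0.5200 / 0.94 = 0.5532.
z_P − z_E = 0.1333 − 0.5532 = -0.4199.
E = -0.4199 / √2 = -0.4199 / 1.41421 = -0.2969 ≈ -0.30.

-0.30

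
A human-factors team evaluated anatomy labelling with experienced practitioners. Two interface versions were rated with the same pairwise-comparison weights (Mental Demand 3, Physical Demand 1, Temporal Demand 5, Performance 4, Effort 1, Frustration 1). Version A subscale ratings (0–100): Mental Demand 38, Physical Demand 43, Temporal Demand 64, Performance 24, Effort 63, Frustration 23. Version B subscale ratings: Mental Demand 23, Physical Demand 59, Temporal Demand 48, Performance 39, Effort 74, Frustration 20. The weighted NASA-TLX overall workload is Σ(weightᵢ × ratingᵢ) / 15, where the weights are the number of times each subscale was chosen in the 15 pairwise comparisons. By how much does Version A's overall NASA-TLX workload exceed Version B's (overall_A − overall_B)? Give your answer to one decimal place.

Version A weighted sum = 3·38 + 1·43 + 5·64 + 4·24 + 1·63 + 1·23 = 114 + 43 + 320 + 96 + 63 + 23 = 659; overall_A = 659/15 = 43.9333.
Version B weighted sum = 3·23 + 1·59 + 5·48 + 4·39 + 1·74 + 1·20 = 69 + 59 + 240 + 156 + 74 + 20 = 618; overall_B = 618/15 = 41.2000.
Difference = 43.9333 − 41.2000 = 2.7333 ≈ 2.7.

2.7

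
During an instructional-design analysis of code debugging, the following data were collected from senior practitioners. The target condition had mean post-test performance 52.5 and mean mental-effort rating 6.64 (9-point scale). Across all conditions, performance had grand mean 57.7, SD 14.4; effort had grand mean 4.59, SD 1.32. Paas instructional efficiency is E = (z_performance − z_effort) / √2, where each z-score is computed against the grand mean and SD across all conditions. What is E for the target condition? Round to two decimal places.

z_performance = (52.5 − 57.7) / 14.4 = -5.2000 / 14.4 = -0.3611.
z_effort = (6.64 − 4.59) / 1.32 = 2.0500 / 1.32 = 1.5530.
z_P − z_E = -0.3611 − 1.5530 = -1.9141.
E = -1.9141 / √2 = -1.9141 / 1.41421 = -1.3535 ≈ -1.35.

-1.35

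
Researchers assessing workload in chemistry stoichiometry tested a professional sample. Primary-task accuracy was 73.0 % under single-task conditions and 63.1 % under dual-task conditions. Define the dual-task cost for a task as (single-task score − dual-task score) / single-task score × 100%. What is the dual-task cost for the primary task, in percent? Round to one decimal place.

Cost = (73.0 − 63.1) / 73.0 × 100%
     = 9.9000 / 73.0 × 100% = 13.5616%.
≈ 13.6%.

13.6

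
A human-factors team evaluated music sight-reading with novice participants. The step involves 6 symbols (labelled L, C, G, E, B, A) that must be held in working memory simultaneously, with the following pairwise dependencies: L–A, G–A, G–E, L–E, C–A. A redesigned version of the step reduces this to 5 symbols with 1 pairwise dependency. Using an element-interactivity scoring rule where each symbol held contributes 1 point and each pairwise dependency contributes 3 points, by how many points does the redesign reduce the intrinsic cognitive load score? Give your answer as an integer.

Original: 6 × 1 + 5 × 3 = 6 + 15 = 21.
Redesigned: 5 × 1 + 1 × 3 = 5 + 3 = 8.
Reduction = 21 − 8 = 13.

13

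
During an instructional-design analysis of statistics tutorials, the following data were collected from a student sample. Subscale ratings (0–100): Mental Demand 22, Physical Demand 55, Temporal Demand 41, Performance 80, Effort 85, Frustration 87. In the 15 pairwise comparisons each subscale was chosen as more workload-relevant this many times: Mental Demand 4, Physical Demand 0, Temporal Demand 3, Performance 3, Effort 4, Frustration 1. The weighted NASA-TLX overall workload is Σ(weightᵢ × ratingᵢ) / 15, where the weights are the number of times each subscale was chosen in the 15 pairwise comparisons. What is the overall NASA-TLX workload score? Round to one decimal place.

The tallies are the weights (they sum to 15).
Weighted sum = 4·22 + 0·55 + 3·41 + 3·80 + 4·85 + 1·87
            = 88 + 0 + 123 + 240 + 340 + 87 = 878.
Overall workload = 878 / 15 = 58.5333 ≈ 58.5.

58.5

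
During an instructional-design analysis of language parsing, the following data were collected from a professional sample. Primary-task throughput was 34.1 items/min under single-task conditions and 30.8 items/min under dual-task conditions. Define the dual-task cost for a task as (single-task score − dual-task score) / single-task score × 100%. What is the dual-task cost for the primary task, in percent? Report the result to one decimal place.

Cost = (34.1 − 30.8) / 34.1 × 100%
     = 3.3000 / 34.1 × 100% = 9.6774%.
≈ 9.7%.

9.7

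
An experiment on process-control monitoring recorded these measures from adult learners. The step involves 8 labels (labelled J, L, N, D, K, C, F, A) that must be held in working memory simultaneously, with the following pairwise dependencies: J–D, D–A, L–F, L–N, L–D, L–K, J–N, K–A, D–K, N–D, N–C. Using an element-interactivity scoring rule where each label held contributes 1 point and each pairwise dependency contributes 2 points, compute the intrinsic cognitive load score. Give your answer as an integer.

30

Count of labels held simultaneously: 8.
Count of pairwise dependencies listed: 11.
Element contribution: 8 × 1 = 8.
Interaction contribution: 11 × 2 = 22.
Intrinsic load = 8 + 22 = 30.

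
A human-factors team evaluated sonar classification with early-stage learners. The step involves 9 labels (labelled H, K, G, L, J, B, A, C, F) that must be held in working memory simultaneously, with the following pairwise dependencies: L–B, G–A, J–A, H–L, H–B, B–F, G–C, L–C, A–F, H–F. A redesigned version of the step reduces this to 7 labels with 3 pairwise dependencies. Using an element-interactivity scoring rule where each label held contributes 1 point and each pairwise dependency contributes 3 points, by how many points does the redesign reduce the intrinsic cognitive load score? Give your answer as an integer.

23

Original: 9 × 1 + 10 × 3 = 9 + 30 = 39.
Redesigned: 7 × 1 + 3 × 3 = 7 + 9 = 16.
Reduction = 39 − 16 = 23.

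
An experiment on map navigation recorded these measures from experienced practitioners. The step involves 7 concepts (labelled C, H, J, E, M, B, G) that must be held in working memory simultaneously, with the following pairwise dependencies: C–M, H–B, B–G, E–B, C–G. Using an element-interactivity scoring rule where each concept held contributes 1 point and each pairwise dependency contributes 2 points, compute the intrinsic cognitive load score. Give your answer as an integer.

Count of concepts held simultaneously: 7.
Count of pairwise dependencies listed: 5.
Element contribution: 7 × 1 = 7.
Interaction contribution: 5 × 2 = 10.
Intrinsic load = 7 + 10 = 17.

17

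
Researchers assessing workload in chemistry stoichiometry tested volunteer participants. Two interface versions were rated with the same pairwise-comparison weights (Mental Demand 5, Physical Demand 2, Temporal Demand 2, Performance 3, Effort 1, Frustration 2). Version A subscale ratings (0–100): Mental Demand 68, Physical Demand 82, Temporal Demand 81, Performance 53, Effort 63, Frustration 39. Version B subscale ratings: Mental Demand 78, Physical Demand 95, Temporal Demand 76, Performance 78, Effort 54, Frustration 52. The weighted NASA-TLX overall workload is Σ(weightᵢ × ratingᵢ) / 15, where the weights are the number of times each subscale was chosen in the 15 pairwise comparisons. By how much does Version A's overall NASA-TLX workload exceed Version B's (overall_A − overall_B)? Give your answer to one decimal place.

-10.5

Version A weighted sum = 5·68 + 2·82 + 2·81 + 3·53 + 1·63 + 2·39 = 340 + 164 + 162 + 159 + 63 + 78 = 966; overall_A = 966/15 = 64.4000.
Version B weighted sum = 5·78 + 2·95 + 2·76 + 3·78 + 1·54 + 2·52 = 390 + 190 + 152 + 234 + 54 + 104 = 1124; overall_B = 1124/15 = 74.9333.
Difference = 64.4000 − 74.9333 = -10.5333 ≈ -10.5.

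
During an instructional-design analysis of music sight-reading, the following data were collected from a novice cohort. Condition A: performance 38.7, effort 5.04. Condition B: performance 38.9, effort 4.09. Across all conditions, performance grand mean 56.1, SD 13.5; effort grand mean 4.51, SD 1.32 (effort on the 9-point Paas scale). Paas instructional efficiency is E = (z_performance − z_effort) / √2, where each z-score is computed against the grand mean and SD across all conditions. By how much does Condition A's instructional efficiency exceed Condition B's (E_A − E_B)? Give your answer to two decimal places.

Condition A: z_P = (38.7 − 56.1)/13.5 = -1.2889; z_E = (5.04 − 4.51)/1.32 = 0.4015; E_A = (-1.2889 − 0.4015)/√2 = -1.1953.
Condition B: z_P = (38.9 − 56.1)/13.5 = -1.2741; z_E = (4.09 − 4.51)/1.32 = -0.3182; E_B = (-1.2741 − (-0.3182))/√2 = -0.6759.
E_A − E_B = -1.1953 − (-0.6759) = -0.5194 ≈ -0.52.

-0.52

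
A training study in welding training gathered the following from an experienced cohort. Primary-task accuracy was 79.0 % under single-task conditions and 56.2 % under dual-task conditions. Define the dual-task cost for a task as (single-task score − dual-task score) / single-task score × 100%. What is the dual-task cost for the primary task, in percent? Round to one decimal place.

28.9

Cost = (79.0 − 56.2) / 79.0 × 100%
     = 22.8000 / 79.0 × 100% = 28.8608%.
≈ 28.9%.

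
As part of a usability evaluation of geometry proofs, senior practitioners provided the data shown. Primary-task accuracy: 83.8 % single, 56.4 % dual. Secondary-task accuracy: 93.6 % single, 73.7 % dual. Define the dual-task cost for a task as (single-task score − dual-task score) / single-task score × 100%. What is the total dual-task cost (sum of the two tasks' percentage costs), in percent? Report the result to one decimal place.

Primary cost = (83.8 − 56.4) / 83.8 × 100% = 32.6969%.
Secondary cost = (93.6 − 73.7) / 93.6 × 100% = 21.2607%.
Total = 32.6969% + 21.2607% = 53.9576% ≈ 54.0%.

54.0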